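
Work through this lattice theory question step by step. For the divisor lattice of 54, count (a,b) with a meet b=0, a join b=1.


Complement pair (a,b): a meet b = bottom, a join b = top.
Here: gcd(a,b)=1 and lcm(a,b)=54, i.e. a*b=54 with a,b coprime.
Pairs found: (1,54), (2,27), (27,2), (54,1)
Total ordered pairs: 4


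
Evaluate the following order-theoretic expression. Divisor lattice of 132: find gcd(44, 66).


In a divisor lattice, meet = gcd (greatest common divisor).
By Euclidean algorithm or factoring: gcd(44,66) = 22


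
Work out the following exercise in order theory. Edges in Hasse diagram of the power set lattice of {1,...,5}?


A cover relation a -< b holds when a < b with no c strictly between.
Cover relations:
  {} -< {1}
  {} -< {2}
  {} -< {3}
  {} -< {4}
  {} -< {5}
  {1} -< {1,2}
  {1} -< {1,3}
  {1} -< {1,4}
  ...72 more
Total: 80


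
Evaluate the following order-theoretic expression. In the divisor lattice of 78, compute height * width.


Height = length of longest chain minus 1; width = size of largest antichain.
A maximum chain: 1 | 13 | 39 | 78  (height 3).
A maximum antichain: {2, 3, 13}  (width 3).
Product = 3 * 3 = 9


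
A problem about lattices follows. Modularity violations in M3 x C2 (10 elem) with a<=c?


Modular law: if a <= c then a v (b ^ c) = (a v b) ^ c.
Check all triples (a,b,c) with a <= c among 10 elements.
This lattice is modular (diamonds M_m and their chain-products are modular).
Total violating triples: 0


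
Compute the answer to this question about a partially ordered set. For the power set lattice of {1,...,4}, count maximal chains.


A maximal chain goes from the minimum element to a maximal element via cover relations.
Counting all min-to-max paths in the cover graph.
Total maximal chains: 24


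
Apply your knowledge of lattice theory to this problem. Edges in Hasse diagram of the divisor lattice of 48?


A cover relation a -< b holds when a < b with no c strictly between.
Cover relations:
  1 -< 2
  1 -< 3
  2 -< 4
  2 -< 6
  3 -< 6
  4 -< 8
  4 -< 12
  6 -< 12
  ...5 more
Total: 13


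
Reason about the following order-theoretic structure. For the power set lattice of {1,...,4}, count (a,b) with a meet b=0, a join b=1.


Complement pair (a,b): a meet b = bottom, a join b = top.
Here: A intersect B = {} and A union B = {1,...,4}.
Pairs found: ({},{1,2,3,4}), ({1},{2,3,4}), ({2},{1,3,4}), ({3},{1,2,4}), ... (12 more)
Total ordered pairs: 16


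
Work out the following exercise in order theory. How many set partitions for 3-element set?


B(n) = number of set partitions of an n-element set.
B(n) satisfies the recurrence: B(n+1) = sum_k C(n,k)*B(k).
B(3) = 5


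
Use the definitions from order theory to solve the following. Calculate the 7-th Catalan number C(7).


C(n) = C(2n, n) / (n+1).
C(14, 7) = 3432
C(7) = 3432 / 8 = 429


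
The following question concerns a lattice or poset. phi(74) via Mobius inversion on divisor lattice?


phi(n) = n * prod_{p|n} (1 - 1/p).
Prime divisors of 74: [2, 37]
phi(74) = 74 * (1 - 1/2) * (1 - 1/37)
phi(74) = 36


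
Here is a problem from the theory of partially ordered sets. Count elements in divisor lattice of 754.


Divisors of 754: [1, 2, 13, 26, 29, 58, 377, 754]
Count: 8


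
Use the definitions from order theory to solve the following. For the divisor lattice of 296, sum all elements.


sigma(n) = sum of divisors.
Divisors of 296: [1, 2, 4, 8, 37, 74, 148, 296]
Sum = 570


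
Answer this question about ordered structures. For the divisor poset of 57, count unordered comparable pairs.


A comparable pair {a,b} has a < b or b < a in the order.
Count unordered pairs where one element is strictly below the other.
Examples: {1,3}, {1,19}, {1,57}, {3,57}, ...
Total comparable pairs: 5


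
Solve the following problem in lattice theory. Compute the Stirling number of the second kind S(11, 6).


S(n,k) = k*S(n-1,k) + S(n-1,k-1).
S(10,6) = 22827, S(10,5) = 42525
S(11,6) = 6*22827 + 42525 = 136962 + 42525
S(11,6) = 179487


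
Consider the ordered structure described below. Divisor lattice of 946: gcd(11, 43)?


Meet=gcd.
gcd(11,43)=1


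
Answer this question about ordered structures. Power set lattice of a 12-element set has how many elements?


Power set = 2^n.
2^12 = 4096


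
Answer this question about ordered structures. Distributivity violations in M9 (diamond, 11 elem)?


Distributive law: a ^ (b v c) = (a ^ b) v (a ^ c).
Check all 11^3 = 1331 ordered triples (a,b,c).
  e.g. a=a1, b=a2, c=a3: lhs=a1 != rhs=0
  e.g. a=a1, b=a2, c=a4: lhs=a1 != rhs=0
Total violating triples: 504


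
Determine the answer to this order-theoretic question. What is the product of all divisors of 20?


Divisors of 20: [1, 2, 4, 5, 10, 20]
Product = n^(d(n)/2) = 20^(6/2)
Product = 8000


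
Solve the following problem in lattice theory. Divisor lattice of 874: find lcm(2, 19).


In a divisor lattice, join = lcm (least common multiple).
gcd(2,19) = 1
lcm(2,19) = 2*19/gcd = 38/1 = 38


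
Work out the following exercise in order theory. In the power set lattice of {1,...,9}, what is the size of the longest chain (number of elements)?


A chain is a totally ordered subset; we count the number of elements in a maximum chain.
Compute, for each element x, the size of the longest chain ending at x:
  {}: 1
  {1}: 2
  {2}: 2
  {3}: 2
  {4}: 2
  {5}: 2
  ...
A maximum chain: {} < {1} < {1,2} < {1,2,3} < {1,2,3,4} < {1,2,3,4,5} < {1,2,3,4,5,6} < {1,2,3,4,5,6,7} < {1,2,3,4,5,6,7,8} < {1,2,3,4,5,6,7,8,9}
Number of elements in the longest chain: 10


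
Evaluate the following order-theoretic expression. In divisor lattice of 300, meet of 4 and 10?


In a divisor lattice, meet = gcd (greatest common divisor).
By Euclidean algorithm or factoring: gcd(4,10) = 2


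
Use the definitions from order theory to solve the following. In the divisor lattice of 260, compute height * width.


Height = length of longest chain minus 1; width = size of largest antichain.
A maximum chain: 1 | 13 | 65 | 130 | 260  (height 4).
A maximum antichain: {4, 10, 26, 65}  (width 4).
Product = 4 * 4 = 16


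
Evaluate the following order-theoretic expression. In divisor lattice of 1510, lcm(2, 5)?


Join=lcm.
gcd(2,5)=1
lcm=10


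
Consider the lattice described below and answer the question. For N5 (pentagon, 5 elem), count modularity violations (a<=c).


Modular law: if a <= c then a v (b ^ c) = (a v b) ^ c.
Check all triples (a,b,c) with a <= c among 5 elements.
  e.g. a=a, b=c, c=b: lhs=a != rhs=b
Total violating triples: 1


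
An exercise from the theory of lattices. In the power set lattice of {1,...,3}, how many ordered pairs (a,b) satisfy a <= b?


The order relation is {(a,b) : a <= b}, reflexive so it includes (a,a).
Examples: ({},{}), ({},{1,2}), ({},{1,2,3}), ({},{1,3}), ({},{1}), ...
Total ordered pairs: 27


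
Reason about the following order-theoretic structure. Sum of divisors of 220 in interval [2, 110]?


Interval [2,110] in divisors of 220: [2, 10, 22, 110]
Sum = 144


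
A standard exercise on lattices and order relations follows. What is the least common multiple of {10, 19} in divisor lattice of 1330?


In a divisor lattice, join = lcm (least common multiple).
Compute lcm iteratively: start with first element, then lcm(current, next).
Elements: [10, 19]
lcm(10,19) = 190
Final lcm = 190


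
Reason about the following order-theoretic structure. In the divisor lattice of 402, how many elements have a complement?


An element a is complemented if some b has a meet b = bottom, a join b = top.
a is complemented iff gcd(a, n/a)=1, i.e. a is a unitary divisor of 402.
Complemented elements: 1, 2, 3, 6, 67, 134, ... (2 more)
Count: 8


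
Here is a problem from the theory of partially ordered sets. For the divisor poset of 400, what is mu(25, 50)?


In a divisor lattice, mu(a,b) = mu(b/a) where mu is the classical Mobius function.
b/a = 50/25 = 2
Prime factorization of 2: primes [2]
2 is squarefree with 1 prime factor(s), so mu(2) = (-1)^1 = -1


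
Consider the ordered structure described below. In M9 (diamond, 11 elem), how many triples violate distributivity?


Distributive law: a ^ (b v c) = (a ^ b) v (a ^ c).
Check all 11^3 = 1331 ordered triples (a,b,c).
  e.g. a=a1, b=a2, c=a3: lhs=a1 != rhs=0
  e.g. a=a1, b=a2, c=a4: lhs=a1 != rhs=0
Total violating triples: 504


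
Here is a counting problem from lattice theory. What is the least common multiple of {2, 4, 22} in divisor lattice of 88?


In a divisor lattice, join = lcm (least common multiple).
Compute lcm iteratively: start with first element, then lcm(current, next).
Elements: [2, 4, 22]
lcm(2,4) = 4
lcm(4,22) = 44
Final lcm = 44


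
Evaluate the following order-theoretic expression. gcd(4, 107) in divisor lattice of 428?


Meet=gcd.
gcd(4,107)=1


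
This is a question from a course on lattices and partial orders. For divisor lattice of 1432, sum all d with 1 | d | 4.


Interval [1,4] in divisors of 1432: [1, 2, 4]
Sum = 7


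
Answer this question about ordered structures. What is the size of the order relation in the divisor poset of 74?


The order relation is {(a,b) : a <= b}, reflexive so it includes (a,a).
Examples: (1,1), (1,2), (1,37), (1,74), (2,2), ...
Total ordered pairs: 9


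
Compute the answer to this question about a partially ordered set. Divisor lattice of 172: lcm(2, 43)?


Join=lcm.
gcd(2,43)=1
lcm=86


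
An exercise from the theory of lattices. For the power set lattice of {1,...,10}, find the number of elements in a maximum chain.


A chain is a totally ordered subset; we count the number of elements in a maximum chain.
Compute, for each element x, the size of the longest chain ending at x:
  {}: 1
  {1}: 2
  {2}: 2
  {3}: 2
  {4}: 2
  {5}: 2
  ...
A maximum chain: {} < {1} < {1,2} < {1,2,3} < {1,2,3,4} < {1,2,3,4,5} < {1,2,3,4,5,6} < {1,2,3,4,5,6,7} < {1,2,3,4,5,6,7,8} < {1,2,3,4,5,6,7,8,9} < {1,2,3,4,5,6,7,8,9,10}
Number of elements in the longest chain: 11


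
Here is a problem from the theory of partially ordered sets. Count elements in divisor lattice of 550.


Divisors of 550: [1, 2, 5, 10, 11, 22, 25, 50, 55, 110, 275, 550]
Count: 12


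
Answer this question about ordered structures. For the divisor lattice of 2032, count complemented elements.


An element a is complemented if some b has a meet b = bottom, a join b = top.
a is complemented iff gcd(a, n/a)=1, i.e. a is a unitary divisor of 2032.
Complemented elements: 1, 16, 127, 2032
Count: 4


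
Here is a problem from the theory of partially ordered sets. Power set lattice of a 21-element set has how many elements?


Power set = 2^n.
2^21 = 2097152


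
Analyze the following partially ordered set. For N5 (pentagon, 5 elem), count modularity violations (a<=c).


Modular law: if a <= c then a v (b ^ c) = (a v b) ^ c.
Check all triples (a,b,c) with a <= c among 5 elements.
  e.g. a=a, b=c, c=b: lhs=a != rhs=b
Total violating triples: 1


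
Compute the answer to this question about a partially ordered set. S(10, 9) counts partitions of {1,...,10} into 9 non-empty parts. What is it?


S(n,k) = k*S(n-1,k) + S(n-1,k-1).
S(9,9) = 1, S(9,8) = 36
S(10,9) = 9*1 + 36 = 9 + 36
S(10,9) = 45


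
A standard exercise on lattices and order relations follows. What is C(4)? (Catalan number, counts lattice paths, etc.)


C(n) = C(2n, n) / (n+1).
C(8, 4) = 70
C(4) = 70 / 5 = 14


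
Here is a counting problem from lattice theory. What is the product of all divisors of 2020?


Divisors of 2020: [1, 2, 4, 5, 10, 20, 101, 202, 404, 505, 1010, 2020]
Product = n^(d(n)/2) = 2020^(12/2)
Product = 67937289638464000000


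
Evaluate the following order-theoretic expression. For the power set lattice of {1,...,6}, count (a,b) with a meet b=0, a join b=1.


Complement pair (a,b): a meet b = bottom, a join b = top.
Here: A intersect B = {} and A union B = {1,...,6}.
Pairs found: ({},{1,2,3,4,5,6}), ({1},{2,3,4,5,6}), ({2},{1,3,4,5,6}), ({3},{1,2,4,5,6}), ... (60 more)
Total ordered pairs: 64


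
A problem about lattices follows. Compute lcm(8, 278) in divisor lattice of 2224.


In a divisor lattice, join = lcm (least common multiple).
gcd(8,278) = 2
lcm(8,278) = 8*278/gcd = 2224/2 = 1112


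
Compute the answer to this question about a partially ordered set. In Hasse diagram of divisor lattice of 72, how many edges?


A cover relation a -< b holds when a < b with no c strictly between.
Cover relations:
  1 -< 2
  1 -< 3
  2 -< 4
  2 -< 6
  3 -< 6
  3 -< 9
  4 -< 8
  4 -< 12
  ...9 more
Total: 17


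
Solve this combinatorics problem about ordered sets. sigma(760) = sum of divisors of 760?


sigma(n) = sum of divisors.
Divisors of 760: [1, 2, 4, 5, 8, 10, 19, 20, 38, 40, 76, 95, 152, 190, 380, 760]
Sum = 1800


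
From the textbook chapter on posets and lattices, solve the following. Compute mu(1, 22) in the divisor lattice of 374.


In a divisor lattice, mu(a,b) = mu(b/a) where mu is the classical Mobius function.
b/a = 22/1 = 22
Prime factorization of 22: primes [2, 11]
22 is squarefree with 2 prime factor(s), so mu(22) = (-1)^2 = 1


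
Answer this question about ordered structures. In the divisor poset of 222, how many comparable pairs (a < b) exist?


A comparable pair {a,b} has a < b or b < a in the order.
Count unordered pairs where one element is strictly below the other.
Examples: {1,2}, {1,3}, {1,6}, {1,37}, ...
Total comparable pairs: 19


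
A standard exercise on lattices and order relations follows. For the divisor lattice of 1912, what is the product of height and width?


Height = length of longest chain minus 1; width = size of largest antichain.
A maximum chain: 1 | 239 | 478 | 956 | 1912  (height 4).
A maximum antichain: {2, 239}  (width 2).
Product = 4 * 2 = 8


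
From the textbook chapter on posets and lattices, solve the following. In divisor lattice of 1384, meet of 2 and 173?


In a divisor lattice, meet = gcd (greatest common divisor).
By Euclidean algorithm or factoring: gcd(2,173) = 1


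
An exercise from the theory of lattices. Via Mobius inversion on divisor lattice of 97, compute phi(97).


phi(n) = n * prod_{p|n} (1 - 1/p).
Prime divisors of 97: [97]
phi(97) = 97 * (1 - 1/97)
phi(97) = 96


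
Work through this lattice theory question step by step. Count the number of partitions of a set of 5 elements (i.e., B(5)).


B(n) = number of set partitions of an n-element set.
B(n) satisfies the recurrence: B(n+1) = sum_k C(n,k)*B(k).
B(5) = 52


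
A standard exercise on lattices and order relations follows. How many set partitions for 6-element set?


B(n) = number of set partitions of an n-element set.
B(n) satisfies the recurrence: B(n+1) = sum_k C(n,k)*B(k).
B(6) = 203


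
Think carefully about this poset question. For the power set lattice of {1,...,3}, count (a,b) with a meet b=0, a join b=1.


Complement pair (a,b): a meet b = bottom, a join b = top.
Here: A intersect B = {} and A union B = {1,...,3}.
Pairs found: ({},{1,2,3}), ({1},{2,3}), ({2},{1,3}), ({3},{1,2}), ... (4 more)
Total ordered pairs: 8


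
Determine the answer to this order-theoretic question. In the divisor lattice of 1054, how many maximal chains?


A maximal chain goes from the minimum element to a maximal element via cover relations.
Counting all min-to-max paths in the cover graph.
Total maximal chains: 6


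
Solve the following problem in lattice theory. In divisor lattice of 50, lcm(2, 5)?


Join=lcm.
gcd(2,5)=1
lcm=10


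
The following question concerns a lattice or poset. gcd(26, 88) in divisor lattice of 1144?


Meet=gcd.
gcd(26,88)=2


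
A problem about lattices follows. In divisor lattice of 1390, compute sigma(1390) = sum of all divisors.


sigma(n) = sum of divisors.
Divisors of 1390: [1, 2, 5, 10, 139, 278, 695, 1390]
Sum = 2520


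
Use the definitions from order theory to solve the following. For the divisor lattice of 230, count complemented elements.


An element a is complemented if some b has a meet b = bottom, a join b = top.
a is complemented iff gcd(a, n/a)=1, i.e. a is a unitary divisor of 230.
Complemented elements: 1, 2, 5, 10, 23, 46, ... (2 more)
Count: 8


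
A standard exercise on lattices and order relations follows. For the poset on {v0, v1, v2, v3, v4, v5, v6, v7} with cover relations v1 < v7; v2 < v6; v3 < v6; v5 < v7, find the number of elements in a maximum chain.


A chain is a totally ordered subset; we count the number of elements in a maximum chain.
Compute, for each element x, the size of the longest chain ending at x:
  v0: 1
  v1: 1
  v2: 1
  v3: 1
  v4: 1
  v5: 1
  ...
A maximum chain: v2 < v6
Number of elements in the longest chain: 2


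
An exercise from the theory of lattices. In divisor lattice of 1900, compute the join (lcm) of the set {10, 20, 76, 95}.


In a divisor lattice, join = lcm (least common multiple).
Compute lcm iteratively: start with first element, then lcm(current, next).
Elements: [10, 20, 76, 95]
lcm(10,20) = 20
lcm(20,76) = 380
lcm(380,95) = 380
Final lcm = 380


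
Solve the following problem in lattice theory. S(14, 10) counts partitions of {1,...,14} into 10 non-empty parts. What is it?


S(n,k) = k*S(n-1,k) + S(n-1,k-1).
S(13,10) = 39325, S(13,9) = 359502
S(14,10) = 10*39325 + 359502 = 393250 + 359502
S(14,10) = 752752


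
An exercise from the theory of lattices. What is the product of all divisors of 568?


Divisors of 568: [1, 2, 4, 8, 71, 142, 284, 568]
Product = n^(d(n)/2) = 568^(8/2)
Product = 104086245376


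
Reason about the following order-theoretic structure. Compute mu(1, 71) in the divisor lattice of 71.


In a divisor lattice, mu(a,b) = mu(b/a) where mu is the classical Mobius function.
b/a = 71/1 = 71
Prime factorization of 71: primes [71]
71 is squarefree with 1 prime factor(s), so mu(71) = (-1)^1 = -1


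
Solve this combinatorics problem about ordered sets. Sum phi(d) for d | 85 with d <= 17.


Divisors of 85 up to 17: [1, 5, 17]
phi values: [1, 4, 16]
Sum = 21


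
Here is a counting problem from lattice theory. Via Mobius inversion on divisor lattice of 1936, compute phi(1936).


phi(n) = n * prod_{p|n} (1 - 1/p).
Prime divisors of 1936: [2, 11]
phi(1936) = 1936 * (1 - 1/2) * (1 - 1/11)
phi(1936) = 880


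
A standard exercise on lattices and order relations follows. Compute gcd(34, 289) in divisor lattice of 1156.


In a divisor lattice, meet = gcd (greatest common divisor).
By Euclidean algorithm or factoring: gcd(34,289) = 17


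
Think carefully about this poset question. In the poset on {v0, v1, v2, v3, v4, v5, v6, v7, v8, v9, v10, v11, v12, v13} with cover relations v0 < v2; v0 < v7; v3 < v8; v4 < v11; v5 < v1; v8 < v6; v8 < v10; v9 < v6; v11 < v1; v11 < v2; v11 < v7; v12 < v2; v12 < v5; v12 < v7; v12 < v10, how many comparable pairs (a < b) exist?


A comparable pair {a,b} has a < b or b < a in the order.
Count unordered pairs where one element is strictly below the other.
Examples: {v0,v2}, {v0,v7}, {v1,v4}, {v1,v5}, ...
Total comparable pairs: 21


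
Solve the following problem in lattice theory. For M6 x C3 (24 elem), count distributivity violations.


Distributive law: a ^ (b v c) = (a ^ b) v (a ^ c).
Check all 24^3 = 13824 ordered triples (a,b,c).
  e.g. a=(a1,0), b=(a2,0), c=(a3,0): lhs=(a1,0) != rhs=(0,0)
  e.g. a=(a1,0), b=(a2,0), c=(a3,1): lhs=(a1,0) != rhs=(0,0)
Total violating triples: 3240


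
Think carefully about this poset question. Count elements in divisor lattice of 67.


Divisors of 67: [1, 67]
Count: 2


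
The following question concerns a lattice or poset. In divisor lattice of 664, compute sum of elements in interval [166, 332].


Interval [166,332] in divisors of 664: [166, 332]
Sum = 498


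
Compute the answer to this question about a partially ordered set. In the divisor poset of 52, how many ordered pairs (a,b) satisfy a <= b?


The order relation is {(a,b) : a <= b}, reflexive so it includes (a,a).
Examples: (1,1), (1,13), (1,2), (1,26), (1,4), ...
Total ordered pairs: 18


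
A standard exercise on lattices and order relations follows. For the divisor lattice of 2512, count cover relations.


A cover relation a -< b holds when a < b with no c strictly between.
Cover relations:
  1 -< 2
  1 -< 157
  2 -< 4
  2 -< 314
  4 -< 8
  4 -< 628
  8 -< 16
  8 -< 1256
  ...5 more
Total: 13


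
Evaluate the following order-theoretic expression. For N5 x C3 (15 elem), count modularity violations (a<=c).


Modular law: if a <= c then a v (b ^ c) = (a v b) ^ c.
Check all triples (a,b,c) with a <= c among 15 elements.
  e.g. a=(a,0), b=(c,0), c=(b,0): lhs=(a,0) != rhs=(b,0)
  e.g. a=(a,0), b=(c,1), c=(b,0): lhs=(a,0) != rhs=(b,0)
Total violating triples: 18


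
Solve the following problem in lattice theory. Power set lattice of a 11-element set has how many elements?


Power set = 2^n.
2^11 = 2048


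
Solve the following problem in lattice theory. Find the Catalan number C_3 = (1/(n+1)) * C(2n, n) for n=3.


C(n) = C(2n, n) / (n+1).
C(6, 3) = 20
C(3) = 20 / 4 = 5


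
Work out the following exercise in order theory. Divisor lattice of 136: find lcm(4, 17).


In a divisor lattice, join = lcm (least common multiple).
gcd(4,17) = 1
lcm(4,17) = 4*17/gcd = 68/1 = 68


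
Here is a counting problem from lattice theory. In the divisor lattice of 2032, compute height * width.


Height = length of longest chain minus 1; width = size of largest antichain.
A maximum chain: 1 | 127 | 254 | 508 | 1016 | 2032  (height 5).
A maximum antichain: {2, 127}  (width 2).
Product = 5 * 2 = 10


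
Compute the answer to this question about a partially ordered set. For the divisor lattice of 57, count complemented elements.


An element a is complemented if some b has a meet b = bottom, a join b = top.
a is complemented iff gcd(a, n/a)=1, i.e. a is a unitary divisor of 57.
Complemented elements: 1, 3, 19, 57
Count: 4


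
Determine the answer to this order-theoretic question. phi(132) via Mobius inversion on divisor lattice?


phi(n) = n * prod_{p|n} (1 - 1/p).
Prime divisors of 132: [2, 3, 11]
phi(132) = 132 * (1 - 1/2) * (1 - 1/3) * (1 - 1/11)
phi(132) = 40


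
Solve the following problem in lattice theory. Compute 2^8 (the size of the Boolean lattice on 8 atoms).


Power set = 2^n.
2^8 = 256


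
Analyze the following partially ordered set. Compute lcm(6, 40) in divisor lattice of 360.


In a divisor lattice, join = lcm (least common multiple).
gcd(6,40) = 2
lcm(6,40) = 6*40/gcd = 240/2 = 120


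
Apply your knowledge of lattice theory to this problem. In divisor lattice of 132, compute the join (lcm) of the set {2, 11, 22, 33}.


In a divisor lattice, join = lcm (least common multiple).
Compute lcm iteratively: start with first element, then lcm(current, next).
Elements: [2, 11, 22, 33]
lcm(2,11) = 22
lcm(22,22) = 22
lcm(22,33) = 66
Final lcm = 66


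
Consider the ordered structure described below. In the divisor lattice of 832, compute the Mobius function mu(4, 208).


In a divisor lattice, mu(a,b) = mu(b/a) where mu is the classical Mobius function.
b/a = 208/4 = 52
Prime factorization of 52: primes [2, 13]
52 is not squarefree, so mu(52) = 0


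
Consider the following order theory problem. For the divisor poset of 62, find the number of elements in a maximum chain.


A chain is a totally ordered subset; we count the number of elements in a maximum chain.
Compute, for each element x, the size of the longest chain ending at x:
  1: 1
  2: 2
  31: 2
  62: 3
A maximum chain: 1 < 2 < 62
Number of elements in the longest chain: 3


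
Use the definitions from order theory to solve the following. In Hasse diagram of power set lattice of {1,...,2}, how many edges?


A cover relation a -< b holds when a < b with no c strictly between.
Cover relations:
  {} -< {1}
  {} -< {2}
  {1} -< {1,2}
  {2} -< {1,2}
Total: 4


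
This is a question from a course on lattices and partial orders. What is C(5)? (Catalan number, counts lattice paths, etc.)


C(n) = C(2n, n) / (n+1).
C(10, 5) = 252
C(5) = 252 / 6 = 42


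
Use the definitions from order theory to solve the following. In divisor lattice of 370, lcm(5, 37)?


Join=lcm.
gcd(5,37)=1
lcm=185


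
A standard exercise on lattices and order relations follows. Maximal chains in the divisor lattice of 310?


A maximal chain goes from the minimum element to a maximal element via cover relations.
Counting all min-to-max paths in the cover graph.
Total maximal chains: 6


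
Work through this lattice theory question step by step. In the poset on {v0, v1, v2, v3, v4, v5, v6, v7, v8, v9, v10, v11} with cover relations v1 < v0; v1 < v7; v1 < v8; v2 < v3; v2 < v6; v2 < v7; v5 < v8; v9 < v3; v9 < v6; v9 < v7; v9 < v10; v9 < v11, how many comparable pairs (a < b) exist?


A comparable pair {a,b} has a < b or b < a in the order.
Count unordered pairs where one element is strictly below the other.
Examples: {v0,v1}, {v1,v7}, {v1,v8}, {v2,v3}, ...
Total comparable pairs: 12


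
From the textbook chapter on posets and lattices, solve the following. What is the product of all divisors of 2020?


Divisors of 2020: [1, 2, 4, 5, 10, 20, 101, 202, 404, 505, 1010, 2020]
Product = n^(d(n)/2) = 2020^(12/2)
Product = 67937289638464000000


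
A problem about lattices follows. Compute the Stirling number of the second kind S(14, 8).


S(n,k) = k*S(n-1,k) + S(n-1,k-1).
S(13,8) = 1899612, S(13,7) = 5715424
S(14,8) = 8*1899612 + 5715424 = 15196896 + 5715424
S(14,8) = 20912320


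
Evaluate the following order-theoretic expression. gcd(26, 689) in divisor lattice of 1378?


Meet=gcd.
gcd(26,689)=13


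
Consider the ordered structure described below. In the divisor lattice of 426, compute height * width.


Height = length of longest chain minus 1; width = size of largest antichain.
A maximum chain: 1 | 71 | 213 | 426  (height 3).
A maximum antichain: {2, 3, 71}  (width 3).
Product = 3 * 3 = 9


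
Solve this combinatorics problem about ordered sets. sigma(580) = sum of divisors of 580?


sigma(n) = sum of divisors.
Divisors of 580: [1, 2, 4, 5, 10, 20, 29, 58, 116, 145, 290, 580]
Sum = 1260


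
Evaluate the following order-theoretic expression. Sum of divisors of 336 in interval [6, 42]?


Interval [6,42] in divisors of 336: [6, 42]
Sum = 48


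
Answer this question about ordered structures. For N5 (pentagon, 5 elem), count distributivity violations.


Distributive law: a ^ (b v c) = (a ^ b) v (a ^ c).
Check all 5^3 = 125 ordered triples (a,b,c).
  e.g. a=b, b=a, c=c: lhs=b != rhs=a
  e.g. a=b, b=c, c=a: lhs=b != rhs=a
Total violating triples: 2


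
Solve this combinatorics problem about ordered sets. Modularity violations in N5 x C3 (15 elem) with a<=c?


Modular law: if a <= c then a v (b ^ c) = (a v b) ^ c.
Check all triples (a,b,c) with a <= c among 15 elements.
  e.g. a=(a,0), b=(c,0), c=(b,0): lhs=(a,0) != rhs=(b,0)
  e.g. a=(a,0), b=(c,1), c=(b,0): lhs=(a,0) != rhs=(b,0)
Total violating triples: 18


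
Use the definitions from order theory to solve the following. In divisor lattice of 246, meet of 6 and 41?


In a divisor lattice, meet = gcd (greatest common divisor).
By Euclidean algorithm or factoring: gcd(6,41) = 1


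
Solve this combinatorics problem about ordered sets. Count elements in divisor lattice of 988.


Divisors of 988: [1, 2, 4, 13, 19, 26, 38, 52, 76, 247, 494, 988]
Count: 12


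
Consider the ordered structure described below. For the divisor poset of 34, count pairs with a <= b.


The order relation is {(a,b) : a <= b}, reflexive so it includes (a,a).
Examples: (1,1), (1,17), (1,2), (1,34), (17,17), ...
Total ordered pairs: 9


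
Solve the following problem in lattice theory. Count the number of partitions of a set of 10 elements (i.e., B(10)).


B(n) = number of set partitions of an n-element set.
B(n) satisfies the recurrence: B(n+1) = sum_k C(n,k)*B(k).
B(10) = 115975


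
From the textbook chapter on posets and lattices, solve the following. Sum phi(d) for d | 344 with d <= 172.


Divisors of 344 up to 172: [1, 2, 4, 8, 43, 86, 172]
phi values: [1, 1, 2, 4, 42, 42, 84]
Sum = 176


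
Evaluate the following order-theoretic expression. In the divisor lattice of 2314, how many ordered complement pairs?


Complement pair (a,b): a meet b = bottom, a join b = top.
Here: gcd(a,b)=1 and lcm(a,b)=2314, i.e. a*b=2314 with a,b coprime.
Pairs found: (1,2314), (2,1157), (13,178), (26,89), ... (4 more)
Total ordered pairs: 8


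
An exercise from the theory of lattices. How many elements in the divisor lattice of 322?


Divisors of 322: [1, 2, 7, 14, 23, 46, 161, 322]
Count: 8


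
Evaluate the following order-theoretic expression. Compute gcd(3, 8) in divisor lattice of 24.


In a divisor lattice, meet = gcd (greatest common divisor).
By Euclidean algorithm or factoring: gcd(3,8) = 1


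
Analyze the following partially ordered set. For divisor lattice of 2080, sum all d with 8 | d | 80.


Interval [8,80] in divisors of 2080: [8, 16, 40, 80]
Sum = 144


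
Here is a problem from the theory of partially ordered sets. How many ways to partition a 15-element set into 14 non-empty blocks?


S(n,k) = k*S(n-1,k) + S(n-1,k-1).
S(14,14) = 1, S(14,13) = 91
S(15,14) = 14*1 + 91 = 14 + 91
S(15,14) = 105


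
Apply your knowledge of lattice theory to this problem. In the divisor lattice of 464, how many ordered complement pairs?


Complement pair (a,b): a meet b = bottom, a join b = top.
Here: gcd(a,b)=1 and lcm(a,b)=464, i.e. a*b=464 with a,b coprime.
Pairs found: (1,464), (16,29), (29,16), (464,1)
Total ordered pairs: 4


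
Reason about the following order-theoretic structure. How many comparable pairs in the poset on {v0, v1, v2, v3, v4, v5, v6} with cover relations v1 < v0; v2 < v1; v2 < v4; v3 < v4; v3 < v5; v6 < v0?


A comparable pair {a,b} has a < b or b < a in the order.
Count unordered pairs where one element is strictly below the other.
Examples: {v0,v1}, {v0,v2}, {v0,v6}, {v1,v2}, ...
Total comparable pairs: 7


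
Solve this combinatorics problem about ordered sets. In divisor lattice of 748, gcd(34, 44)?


Meet=gcd.
gcd(34,44)=2


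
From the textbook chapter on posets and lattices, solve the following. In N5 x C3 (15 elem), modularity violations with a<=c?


Modular law: if a <= c then a v (b ^ c) = (a v b) ^ c.
Check all triples (a,b,c) with a <= c among 15 elements.
  e.g. a=(a,0), b=(c,0), c=(b,0): lhs=(a,0) != rhs=(b,0)
  e.g. a=(a,0), b=(c,1), c=(b,0): lhs=(a,0) != rhs=(b,0)
Total violating triples: 18


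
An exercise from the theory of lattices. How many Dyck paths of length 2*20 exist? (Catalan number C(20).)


C(n) = C(2n, n) / (n+1).
C(40, 20) = 137846528820
C(20) = 137846528820 / 21 = 6564120420


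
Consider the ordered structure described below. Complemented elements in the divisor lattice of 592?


An element a is complemented if some b has a meet b = bottom, a join b = top.
a is complemented iff gcd(a, n/a)=1, i.e. a is a unitary divisor of 592.
Complemented elements: 1, 16, 37, 592
Count: 4


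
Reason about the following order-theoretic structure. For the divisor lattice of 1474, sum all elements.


sigma(n) = sum of divisors.
Divisors of 1474: [1, 2, 11, 22, 67, 134, 737, 1474]
Sum = 2448


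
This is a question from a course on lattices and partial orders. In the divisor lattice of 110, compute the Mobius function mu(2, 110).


In a divisor lattice, mu(a,b) = mu(b/a) where mu is the classical Mobius function.
b/a = 110/2 = 55
Prime factorization of 55: primes [5, 11]
55 is squarefree with 2 prime factor(s), so mu(55) = (-1)^2 = 1


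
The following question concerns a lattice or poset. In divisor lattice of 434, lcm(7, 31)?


Join=lcm.
gcd(7,31)=1
lcm=217


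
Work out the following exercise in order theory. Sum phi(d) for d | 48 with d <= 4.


Divisors of 48 up to 4: [1, 2, 3, 4]
phi values: [1, 1, 2, 2]
Sum = 6


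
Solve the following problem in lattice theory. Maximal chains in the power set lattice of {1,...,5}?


A maximal chain goes from the minimum element to a maximal element via cover relations.
Counting all min-to-max paths in the cover graph.
Total maximal chains: 120


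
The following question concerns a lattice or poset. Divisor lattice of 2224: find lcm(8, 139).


In a divisor lattice, join = lcm (least common multiple).
gcd(8,139) = 1
lcm(8,139) = 8*139/gcd = 1112/1 = 1112


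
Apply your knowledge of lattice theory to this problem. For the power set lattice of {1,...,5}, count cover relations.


A cover relation a -< b holds when a < b with no c strictly between.
Cover relations:
  {} -< {1}
  {} -< {2}
  {} -< {3}
  {} -< {4}
  {} -< {5}
  {1} -< {1,2}
  {1} -< {1,3}
  {1} -< {1,4}
  ...72 more
Total: 80


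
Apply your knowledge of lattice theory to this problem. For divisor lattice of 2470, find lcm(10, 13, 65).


In a divisor lattice, join = lcm (least common multiple).
Compute lcm iteratively: start with first element, then lcm(current, next).
Elements: [10, 13, 65]
lcm(10,13) = 130
lcm(130,65) = 130
Final lcm = 130


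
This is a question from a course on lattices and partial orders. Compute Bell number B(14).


B(n) = number of set partitions of an n-element set.
B(n) satisfies the recurrence: B(n+1) = sum_k C(n,k)*B(k).
B(14) = 190899322


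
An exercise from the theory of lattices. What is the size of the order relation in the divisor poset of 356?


The order relation is {(a,b) : a <= b}, reflexive so it includes (a,a).
Examples: (1,1), (1,178), (1,2), (1,356), (1,4), ...
Total ordered pairs: 18


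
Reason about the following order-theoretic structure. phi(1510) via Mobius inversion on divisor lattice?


phi(n) = n * prod_{p|n} (1 - 1/p).
Prime divisors of 1510: [2, 5, 151]
phi(1510) = 1510 * (1 - 1/2) * (1 - 1/5) * (1 - 1/151)
phi(1510) = 600


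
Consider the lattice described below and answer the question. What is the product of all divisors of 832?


Divisors of 832: [1, 2, 4, 8, 13, 16, 26, 32, 52, 64, 104, 208, 416, 832]
Product = n^(d(n)/2) = 832^(14/2)
Product = 275970896268800032768


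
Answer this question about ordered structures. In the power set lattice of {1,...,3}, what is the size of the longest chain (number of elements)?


A chain is a totally ordered subset; we count the number of elements in a maximum chain.
Compute, for each element x, the size of the longest chain ending at x:
  {}: 1
  {1}: 2
  {2}: 2
  {3}: 2
  {1,2}: 3
  {1,3}: 3
  ...
A maximum chain: {} < {1} < {1,2} < {1,2,3}
Number of elements in the longest chain: 4


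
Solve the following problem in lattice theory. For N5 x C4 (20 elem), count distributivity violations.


Distributive law: a ^ (b v c) = (a ^ b) v (a ^ c).
Check all 20^3 = 8000 ordered triples (a,b,c).
  e.g. a=(b,0), b=(a,0), c=(c,0): lhs=(b,0) != rhs=(a,0)
  e.g. a=(b,0), b=(a,0), c=(c,1): lhs=(b,0) != rhs=(a,0)
Total violating triples: 128


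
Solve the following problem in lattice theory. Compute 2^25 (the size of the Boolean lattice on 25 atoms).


Power set = 2^n.
2^25 = 33554432


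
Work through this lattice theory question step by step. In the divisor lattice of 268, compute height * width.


Height = length of longest chain minus 1; width = size of largest antichain.
A maximum chain: 1 | 67 | 134 | 268  (height 3).
A maximum antichain: {2, 67}  (width 2).
Product = 3 * 2 = 6


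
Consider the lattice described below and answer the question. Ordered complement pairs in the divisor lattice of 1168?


Complement pair (a,b): a meet b = bottom, a join b = top.
Here: gcd(a,b)=1 and lcm(a,b)=1168, i.e. a*b=1168 with a,b coprime.
Pairs found: (1,1168), (16,73), (73,16), (1168,1)
Total ordered pairs: 4


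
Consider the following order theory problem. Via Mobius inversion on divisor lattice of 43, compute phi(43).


phi(n) = n * prod_{p|n} (1 - 1/p).
Prime divisors of 43: [43]
phi(43) = 43 * (1 - 1/43)
phi(43) = 42


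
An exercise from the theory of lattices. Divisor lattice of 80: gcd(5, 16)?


Meet=gcd.
gcd(5,16)=1


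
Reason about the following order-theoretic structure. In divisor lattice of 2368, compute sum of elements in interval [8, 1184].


Interval [8,1184] in divisors of 2368: [8, 16, 32, 296, 592, 1184]
Sum = 2128


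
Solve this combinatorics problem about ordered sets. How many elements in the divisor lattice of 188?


Divisors of 188: [1, 2, 4, 47, 94, 188]
Count: 6


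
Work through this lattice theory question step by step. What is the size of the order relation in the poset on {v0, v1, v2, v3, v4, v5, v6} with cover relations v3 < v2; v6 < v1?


The order relation is {(a,b) : a <= b}, reflexive so it includes (a,a).
Examples: (v0,v0), (v1,v1), (v2,v2), (v3,v2), (v3,v3), ...
Total ordered pairs: 9


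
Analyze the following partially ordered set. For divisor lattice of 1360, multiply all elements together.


Divisors of 1360: [1, 2, 4, 5, 8, 10, 16, 17, 20, 34, 40, 68, 80, 85, 136, 170, 272, 340, 680, 1360]
Product = n^(d(n)/2) = 1360^(20/2)
Product = 21646569678409836789760000000000


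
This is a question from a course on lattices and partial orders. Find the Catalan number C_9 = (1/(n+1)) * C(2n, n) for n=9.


C(n) = C(2n, n) / (n+1).
C(18, 9) = 48620
C(9) = 48620 / 10 = 4862


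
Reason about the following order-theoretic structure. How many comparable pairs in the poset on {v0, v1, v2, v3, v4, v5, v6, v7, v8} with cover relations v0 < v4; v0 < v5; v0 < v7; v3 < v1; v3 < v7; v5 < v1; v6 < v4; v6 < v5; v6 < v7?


A comparable pair {a,b} has a < b or b < a in the order.
Count unordered pairs where one element is strictly below the other.
Examples: {v0,v1}, {v0,v4}, {v0,v5}, {v0,v7}, ...
Total comparable pairs: 11


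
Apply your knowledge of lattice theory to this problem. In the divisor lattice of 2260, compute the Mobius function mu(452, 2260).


In a divisor lattice, mu(a,b) = mu(b/a) where mu is the classical Mobius function.
b/a = 2260/452 = 5
Prime factorization of 5: primes [5]
5 is squarefree with 1 prime factor(s), so mu(5) = (-1)^1 = -1


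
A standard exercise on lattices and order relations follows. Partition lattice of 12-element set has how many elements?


B(n) = number of set partitions of an n-element set.
B(n) satisfies the recurrence: B(n+1) = sum_k C(n,k)*B(k).
B(12) = 4213597


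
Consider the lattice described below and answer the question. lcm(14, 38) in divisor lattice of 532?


Join=lcm.
gcd(14,38)=2
lcm=266


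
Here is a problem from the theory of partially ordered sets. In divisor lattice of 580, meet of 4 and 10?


In a divisor lattice, meet = gcd (greatest common divisor).
By Euclidean algorithm or factoring: gcd(4,10) = 2


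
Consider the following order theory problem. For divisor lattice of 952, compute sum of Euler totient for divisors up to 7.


Divisors of 952 up to 7: [1, 2, 4, 7]
phi values: [1, 1, 2, 6]
Sum = 10


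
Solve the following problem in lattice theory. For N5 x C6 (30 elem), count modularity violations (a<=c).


Modular law: if a <= c then a v (b ^ c) = (a v b) ^ c.
Check all triples (a,b,c) with a <= c among 30 elements.
  e.g. a=(a,0), b=(c,0), c=(b,0): lhs=(a,0) != rhs=(b,0)
  e.g. a=(a,0), b=(c,1), c=(b,0): lhs=(a,0) != rhs=(b,0)
Total violating triples: 126


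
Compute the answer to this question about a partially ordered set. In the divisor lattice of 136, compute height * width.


Height = length of longest chain minus 1; width = size of largest antichain.
A maximum chain: 1 | 17 | 34 | 68 | 136  (height 4).
A maximum antichain: {2, 17}  (width 2).
Product = 4 * 2 = 8


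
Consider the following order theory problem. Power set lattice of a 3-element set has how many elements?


Power set = 2^n.
2^3 = 8
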